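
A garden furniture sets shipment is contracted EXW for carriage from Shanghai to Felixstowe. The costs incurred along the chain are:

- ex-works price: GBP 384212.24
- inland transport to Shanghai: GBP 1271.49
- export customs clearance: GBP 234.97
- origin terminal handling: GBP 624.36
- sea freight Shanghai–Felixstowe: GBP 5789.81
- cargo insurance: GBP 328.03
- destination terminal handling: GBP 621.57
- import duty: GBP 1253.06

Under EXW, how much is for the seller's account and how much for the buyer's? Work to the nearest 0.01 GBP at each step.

Seller: GBP 384212.24; buyer: GBP 10123.29

EXW: the seller makes goods available at their premises; the buyer bears all onward costs.
Seller's account: goods 384212.24 = 384212.24
Buyer's account: inland to port 1271.49 + export clearance 234.97 + origin terminal 624.36 + freight 5789.81 + insurance 328.03 + destination terminal 621.57 + duty 1253.06 = 10123.29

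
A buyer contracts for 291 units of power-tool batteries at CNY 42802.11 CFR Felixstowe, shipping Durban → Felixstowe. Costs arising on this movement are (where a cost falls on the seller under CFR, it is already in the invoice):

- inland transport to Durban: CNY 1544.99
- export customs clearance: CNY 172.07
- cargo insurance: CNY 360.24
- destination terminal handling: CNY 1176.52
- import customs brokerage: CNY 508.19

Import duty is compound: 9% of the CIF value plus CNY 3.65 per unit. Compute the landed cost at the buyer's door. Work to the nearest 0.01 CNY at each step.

CFR: the seller pays costs through ocean freight to the destination port, but not insurance.
Already in the invoice (seller's account under CFR): inland to port, export clearance — exclude.
CIF value = CFR price + insurance = 42802.11 + 360.24 = 43162.35
Ad valorem component: 43162.35 × 9% = 3884.61
Specific component: 291 × 3.65 = 1062.15
Import duty = 3884.61 + 1062.15 = 4946.76
Buyer bears: insurance 360.24 + destination terminal 1176.52 + brokerage 508.19 + duty 4946.76 = 6991.71
Landed cost = invoice 42802.11 + 6991.71 = 49793.82

Total landed cost: CNY 49793.82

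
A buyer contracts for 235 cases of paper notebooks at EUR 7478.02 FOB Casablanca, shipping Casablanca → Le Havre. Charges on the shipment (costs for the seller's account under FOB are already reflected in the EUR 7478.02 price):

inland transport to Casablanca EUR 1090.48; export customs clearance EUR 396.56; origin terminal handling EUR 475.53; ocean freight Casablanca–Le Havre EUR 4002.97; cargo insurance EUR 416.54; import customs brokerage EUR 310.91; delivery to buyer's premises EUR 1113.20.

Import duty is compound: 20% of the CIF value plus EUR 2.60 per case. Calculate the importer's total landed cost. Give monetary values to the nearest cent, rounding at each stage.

Total landed cost: EUR 16312.15

FOB: the seller bears costs until goods are on board at the origin port; the buyer bears freight, insurance and all costs thereafter.
Already in the invoice (seller's account under FOB): inland to port, export clearance, origin terminal — exclude.
CIF value = FOB price + freight + insurance = 7478.02 + 4002.97 + 416.54 = 11897.53
Ad valorem component: 11897.53 × 20% = 2379.51
Specific component: 235 × 2.60 = 611.00
Import duty = 2379.51 + 611.00 = 2990.51
Buyer bears: freight 4002.97 + insurance 416.54 + brokerage 310.91 + delivery 1113.20 + duty 2990.51 = 8834.13
Landed cost = invoice 7478.02 + 8834.13 = 16312.15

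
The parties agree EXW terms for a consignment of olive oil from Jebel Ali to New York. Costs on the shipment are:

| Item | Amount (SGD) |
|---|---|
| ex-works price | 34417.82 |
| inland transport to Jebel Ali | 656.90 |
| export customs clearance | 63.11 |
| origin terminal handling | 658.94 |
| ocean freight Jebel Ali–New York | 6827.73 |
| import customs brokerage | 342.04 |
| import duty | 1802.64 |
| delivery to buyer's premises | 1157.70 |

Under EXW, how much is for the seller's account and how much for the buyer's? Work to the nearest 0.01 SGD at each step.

EXW: the seller makes goods available at their premises; the buyer bears all onward costs.
Seller's account: goods 34417.82 = 34417.82
Buyer's account: inland to port 656.90 + export clearance 63.11 + origin terminal 658.94 + freight 6827.73 + brokerage 342.04 + duty 1802.64 + delivery 1157.70 = 11509.06

Seller: SGD 34417.82; buyer: SGD 11509.06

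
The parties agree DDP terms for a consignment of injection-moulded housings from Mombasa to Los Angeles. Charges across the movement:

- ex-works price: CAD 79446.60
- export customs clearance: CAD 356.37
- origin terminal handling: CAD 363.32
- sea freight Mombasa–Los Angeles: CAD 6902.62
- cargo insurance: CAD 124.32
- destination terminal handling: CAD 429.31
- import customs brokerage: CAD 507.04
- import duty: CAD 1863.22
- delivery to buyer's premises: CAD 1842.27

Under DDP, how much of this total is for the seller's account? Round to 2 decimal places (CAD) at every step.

Seller's account: CAD 91835.07

DDP: the seller bears all costs including import duty.
Seller's account: goods 79446.60 + export clearance 356.37 + origin terminal 363.32 + freight 6902.62 + insurance 124.32 + destination terminal 429.31 + brokerage 507.04 + duty 1863.22 + delivery 1842.27 = 91835.07
Buyer's account: 0.00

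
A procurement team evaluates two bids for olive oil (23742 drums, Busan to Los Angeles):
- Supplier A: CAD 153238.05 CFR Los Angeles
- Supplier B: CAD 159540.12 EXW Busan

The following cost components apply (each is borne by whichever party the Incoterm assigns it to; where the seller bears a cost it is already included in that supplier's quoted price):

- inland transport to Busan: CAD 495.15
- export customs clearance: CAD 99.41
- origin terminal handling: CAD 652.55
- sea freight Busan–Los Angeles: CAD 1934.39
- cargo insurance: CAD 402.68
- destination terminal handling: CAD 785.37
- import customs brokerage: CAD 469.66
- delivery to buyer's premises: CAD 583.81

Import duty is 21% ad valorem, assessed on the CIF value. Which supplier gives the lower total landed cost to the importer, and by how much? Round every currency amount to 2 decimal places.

Supplier A is cheaper by CAD 11475.12

Supplier A (CFR):
CIF value = CFR price + insurance = 153238.05 + 402.68 = 153640.73
Import duty = 153640.73 × 21% = 32264.55
Buyer bears (A): 402.68 + 785.37 + 469.66 + 583.81 = 2241.52
Landed cost (A) = invoice 153238.05 + 2241.52 + duty 32264.55 = 187744.12
Supplier B (EXW):
CIF value = EXW price + inland to port + export clearance + origin terminal + freight + insurance = 159540.12 + 495.15 + 99.41 + 652.55 + 1934.39 + 402.68 = 163124.30
Import duty = 163124.30 × 21% = 34256.10
Buyer bears (B): 495.15 + 99.41 + 652.55 + 1934.39 + 402.68 + 785.37 + 469.66 + 583.81 = 5423.02
Landed cost (B) = invoice 159540.12 + 5423.02 + duty 34256.10 = 199219.24
Difference = |187744.12 − 199219.24| = 11475.12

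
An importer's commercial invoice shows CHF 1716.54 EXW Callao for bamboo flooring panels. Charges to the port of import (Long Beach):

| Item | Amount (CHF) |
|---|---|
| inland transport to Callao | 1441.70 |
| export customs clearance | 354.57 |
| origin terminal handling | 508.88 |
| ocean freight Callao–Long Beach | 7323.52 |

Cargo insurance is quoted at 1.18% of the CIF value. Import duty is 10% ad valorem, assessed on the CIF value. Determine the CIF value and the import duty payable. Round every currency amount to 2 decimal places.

CIF value: CHF 11480.68; import duty: CHF 1148.07

Let C be the CIF value. C = EXW price + pre-shipment costs + freight + 1.18% × C
C − 1.18% × C = 1716.54 + 1441.70 + 354.57 + 508.88 + 7323.52
0.9882 × C = 11345.21
C = 11345.21 / 0.9882 = 11480.68
Insurance premium = 1.18% × 11480.68 = 135.47
Import duty = 11480.68 × 10% = 1148.07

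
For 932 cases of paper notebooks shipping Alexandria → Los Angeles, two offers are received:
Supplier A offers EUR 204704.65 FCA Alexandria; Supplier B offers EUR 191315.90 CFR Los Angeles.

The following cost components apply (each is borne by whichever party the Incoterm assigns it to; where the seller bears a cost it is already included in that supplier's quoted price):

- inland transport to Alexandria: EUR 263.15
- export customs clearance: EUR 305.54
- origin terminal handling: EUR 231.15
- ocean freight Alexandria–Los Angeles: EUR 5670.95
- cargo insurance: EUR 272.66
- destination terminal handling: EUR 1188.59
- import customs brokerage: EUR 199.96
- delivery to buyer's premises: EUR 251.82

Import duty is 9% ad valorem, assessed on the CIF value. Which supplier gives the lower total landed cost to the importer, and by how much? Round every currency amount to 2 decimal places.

Supplier A (FCA):
CIF value = FCA price + origin terminal + freight + insurance = 204704.65 + 231.15 + 5670.95 + 272.66 = 210879.41
Import duty = 210879.41 × 9% = 18979.15
Buyer bears (A): 231.15 + 5670.95 + 272.66 + 1188.59 + 199.96 + 251.82 = 7815.13
Landed cost (A) = invoice 204704.65 + 7815.13 + duty 18979.15 = 231498.93
Supplier B (CFR):
CIF value = CFR price + insurance = 191315.90 + 272.66 = 191588.56
Import duty = 191588.56 × 9% = 17242.97
Buyer bears (B): 272.66 + 1188.59 + 199.96 + 251.82 = 1913.03
Landed cost (B) = invoice 191315.90 + 1913.03 + duty 17242.97 = 210471.90
Difference = |231498.93 − 210471.90| = 21027.03

Supplier B is cheaper by EUR 21027.03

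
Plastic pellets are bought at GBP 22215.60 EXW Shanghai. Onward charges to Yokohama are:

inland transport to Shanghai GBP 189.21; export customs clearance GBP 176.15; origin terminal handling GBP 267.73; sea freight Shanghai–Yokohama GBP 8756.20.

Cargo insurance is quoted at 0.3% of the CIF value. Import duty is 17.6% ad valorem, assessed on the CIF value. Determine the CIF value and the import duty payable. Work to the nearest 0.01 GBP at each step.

CIF value: GBP 31699.99; import duty: GBP 5579.20

Let C be the CIF value. C = EXW price + pre-shipment costs + freight + 0.3% × C
C − 0.3% × C = 22215.60 + 189.21 + 176.15 + 267.73 + 8756.20
0.997 × C = 31604.89
C = 31604.89 / 0.997 = 31699.99
Insurance premium = 0.3% × 31699.99 = 95.10
Import duty = 31699.99 × 17.6% = 5579.20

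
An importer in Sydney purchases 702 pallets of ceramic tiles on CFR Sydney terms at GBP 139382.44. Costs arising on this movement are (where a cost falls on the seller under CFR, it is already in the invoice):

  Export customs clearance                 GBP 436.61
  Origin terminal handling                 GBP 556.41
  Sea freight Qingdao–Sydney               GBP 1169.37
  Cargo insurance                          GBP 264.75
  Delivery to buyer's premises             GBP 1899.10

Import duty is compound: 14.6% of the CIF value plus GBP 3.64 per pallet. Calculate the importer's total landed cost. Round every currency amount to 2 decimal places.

Total landed cost: GBP 164490.06

CFR: the seller pays costs through ocean freight to the destination port, but not insurance.
Already in the invoice (seller's account under CFR): export clearance, origin terminal, freight — exclude.
CIF value = CFR price + insurance = 139382.44 + 264.75 = 139647.19
Ad valorem component: 139647.19 × 14.6% = 20388.49
Specific component: 702 × 3.64 = 2555.28
Import duty = 20388.49 + 2555.28 = 22943.77
Buyer bears: insurance 264.75 + delivery 1899.10 + duty 22943.77 = 25107.62
Landed cost = invoice 139382.44 + 25107.62 = 164490.06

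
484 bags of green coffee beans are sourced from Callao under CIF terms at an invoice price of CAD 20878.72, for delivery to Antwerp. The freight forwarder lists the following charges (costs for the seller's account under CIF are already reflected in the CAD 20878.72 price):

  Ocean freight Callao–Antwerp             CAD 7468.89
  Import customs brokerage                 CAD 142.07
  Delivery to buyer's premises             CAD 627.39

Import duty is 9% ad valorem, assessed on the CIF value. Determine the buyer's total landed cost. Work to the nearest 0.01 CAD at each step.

CIF: the seller pays costs through ocean freight and marine insurance to the destination port.
Already in the invoice (seller's account under CIF): freight — exclude.
The CIF price already equals the CIF value: 20878.72
Import duty = 20878.72 × 9% = 1879.08
Buyer bears: brokerage 142.07 + delivery 627.39 + duty 1879.08 = 2648.54
Landed cost = invoice 20878.72 + 2648.54 = 23527.26

Total landed cost: CAD 23527.26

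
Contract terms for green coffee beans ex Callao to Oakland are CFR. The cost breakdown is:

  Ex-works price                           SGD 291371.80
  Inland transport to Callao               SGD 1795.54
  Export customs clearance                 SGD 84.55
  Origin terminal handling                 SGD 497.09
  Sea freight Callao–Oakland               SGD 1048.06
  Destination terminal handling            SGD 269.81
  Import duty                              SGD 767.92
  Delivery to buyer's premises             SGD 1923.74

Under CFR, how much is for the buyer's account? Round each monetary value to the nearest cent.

CFR: the seller pays costs through ocean freight to the destination port, but not insurance.
Seller's account: goods 291371.80 + inland to port 1795.54 + export clearance 84.55 + origin terminal 497.09 + freight 1048.06 = 294797.04
Buyer's account: destination terminal 269.81 + duty 767.92 + delivery 1923.74 = 2961.47

Buyer's account: SGD 2961.47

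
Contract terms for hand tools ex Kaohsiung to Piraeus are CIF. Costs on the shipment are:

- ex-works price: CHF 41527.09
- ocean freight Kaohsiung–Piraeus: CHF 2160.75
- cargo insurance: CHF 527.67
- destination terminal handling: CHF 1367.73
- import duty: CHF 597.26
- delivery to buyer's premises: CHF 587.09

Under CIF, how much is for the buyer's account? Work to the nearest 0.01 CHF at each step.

CIF: the seller pays costs through ocean freight and marine insurance to the destination port.
Seller's account: goods 41527.09 + freight 2160.75 + insurance 527.67 = 44215.51
Buyer's account: destination terminal 1367.73 + duty 597.26 + delivery 587.09 = 2552.08

Buyer's account: CHF 2552.08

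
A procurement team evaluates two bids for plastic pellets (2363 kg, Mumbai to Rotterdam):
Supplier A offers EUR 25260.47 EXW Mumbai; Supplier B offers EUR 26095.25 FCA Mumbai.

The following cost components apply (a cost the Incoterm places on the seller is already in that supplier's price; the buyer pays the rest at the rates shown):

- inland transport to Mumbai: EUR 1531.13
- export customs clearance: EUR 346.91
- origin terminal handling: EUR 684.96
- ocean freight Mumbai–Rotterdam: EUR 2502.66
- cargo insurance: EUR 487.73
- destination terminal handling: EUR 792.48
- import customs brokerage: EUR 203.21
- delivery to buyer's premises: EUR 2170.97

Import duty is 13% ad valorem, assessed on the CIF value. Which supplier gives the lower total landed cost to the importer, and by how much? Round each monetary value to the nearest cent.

Supplier A (EXW):
CIF value = EXW price + inland to port + export clearance + origin terminal + freight + insurance = 25260.47 + 1531.13 + 346.91 + 684.96 + 2502.66 + 487.73 = 30813.86
Import duty = 30813.86 × 13% = 4005.80
Buyer bears (A): 1531.13 + 346.91 + 684.96 + 2502.66 + 487.73 + 792.48 + 203.21 + 2170.97 = 8720.05
Landed cost (A) = invoice 25260.47 + 8720.05 + duty 4005.80 = 37986.32
Supplier B (FCA):
CIF value = FCA price + origin terminal + freight + insurance = 26095.25 + 684.96 + 2502.66 + 487.73 = 29770.60
Import duty = 29770.60 × 13% = 3870.18
Buyer bears (B): 684.96 + 2502.66 + 487.73 + 792.48 + 203.21 + 2170.97 = 6842.01
Landed cost (B) = invoice 26095.25 + 6842.01 + duty 3870.18 = 36807.44
Difference = |37986.32 − 36807.44| = 1178.88

Supplier B is cheaper by EUR 1178.88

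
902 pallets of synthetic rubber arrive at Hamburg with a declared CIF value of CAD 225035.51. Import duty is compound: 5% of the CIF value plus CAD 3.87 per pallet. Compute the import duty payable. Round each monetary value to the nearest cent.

Import duty: CAD 14742.52

Ad valorem component: 225035.51 × 5% = 11251.78
Specific component: 902 × 3.87 = 3490.74
Import duty = 11251.78 + 3490.74 = 14742.52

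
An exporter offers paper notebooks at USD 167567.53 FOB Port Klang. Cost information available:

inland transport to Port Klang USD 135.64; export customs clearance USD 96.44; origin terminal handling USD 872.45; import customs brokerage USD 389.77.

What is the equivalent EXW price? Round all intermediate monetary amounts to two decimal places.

EXW price: USD 166463.00

Not relevant to the conversion: brokerage — on the buyer under both terms; not part of either seller's price.
From FOB to EXW, the seller no longer bears: inland to port, export clearance, origin terminal.
EXW price = 167567.53 − 135.64 − 96.44 − 872.45 = 166463.00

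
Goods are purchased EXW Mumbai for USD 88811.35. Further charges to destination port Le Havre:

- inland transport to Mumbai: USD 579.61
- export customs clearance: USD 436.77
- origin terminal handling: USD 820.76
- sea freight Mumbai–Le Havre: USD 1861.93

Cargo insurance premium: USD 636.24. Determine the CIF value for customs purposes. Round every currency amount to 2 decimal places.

CIF value: USD 93146.66

CIF = EXW price + pre-shipment costs + freight + insurance
CIF = 88811.35 + 579.61 + 436.77 + 820.76 + 1861.93 + 636.24 = 93146.66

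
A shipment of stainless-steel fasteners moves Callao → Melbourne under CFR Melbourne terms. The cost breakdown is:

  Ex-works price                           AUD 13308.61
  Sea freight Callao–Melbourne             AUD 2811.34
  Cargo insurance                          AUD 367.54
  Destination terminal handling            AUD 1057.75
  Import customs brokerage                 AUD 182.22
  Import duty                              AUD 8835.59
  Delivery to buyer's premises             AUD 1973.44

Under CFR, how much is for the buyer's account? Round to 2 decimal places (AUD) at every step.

Buyer's account: AUD 12416.54

CFR: the seller pays costs through ocean freight to the destination port, but not insurance.
Seller's account: goods 13308.61 + freight 2811.34 = 16119.95
Buyer's account: insurance 367.54 + destination terminal 1057.75 + brokerage 182.22 + duty 8835.59 + delivery 1973.44 = 12416.54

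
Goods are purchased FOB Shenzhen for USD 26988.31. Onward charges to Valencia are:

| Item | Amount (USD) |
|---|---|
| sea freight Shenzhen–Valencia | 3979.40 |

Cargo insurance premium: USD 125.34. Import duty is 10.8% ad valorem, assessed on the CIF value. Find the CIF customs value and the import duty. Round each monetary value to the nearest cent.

CIF value: USD 31093.05; import duty: USD 3358.05

CIF = FOB price + freight + insurance
CIF = 26988.31 + 3979.40 + 125.34 = 31093.05
Import duty = 31093.05 × 10.8% = 3358.05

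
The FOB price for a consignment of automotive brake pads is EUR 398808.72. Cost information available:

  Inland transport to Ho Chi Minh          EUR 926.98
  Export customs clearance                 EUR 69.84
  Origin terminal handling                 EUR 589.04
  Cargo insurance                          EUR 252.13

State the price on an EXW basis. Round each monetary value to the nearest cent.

EXW price: EUR 397222.86

Not relevant to the conversion: insurance — on the buyer under both terms; not part of either seller's price.
From FOB to EXW, the seller no longer bears: inland to port, export clearance, origin terminal.
EXW price = 398808.72 − 926.98 − 69.84 − 589.04 = 397222.86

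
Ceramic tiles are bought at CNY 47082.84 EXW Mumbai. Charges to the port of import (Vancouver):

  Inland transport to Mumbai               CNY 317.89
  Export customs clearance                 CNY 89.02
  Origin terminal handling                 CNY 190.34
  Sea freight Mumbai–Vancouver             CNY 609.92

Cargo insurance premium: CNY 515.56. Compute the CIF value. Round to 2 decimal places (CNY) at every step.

CIF value: CNY 48805.57

CIF = EXW price + pre-shipment costs + freight + insurance
CIF = 47082.84 + 317.89 + 89.02 + 190.34 + 609.92 + 515.56 = 48805.57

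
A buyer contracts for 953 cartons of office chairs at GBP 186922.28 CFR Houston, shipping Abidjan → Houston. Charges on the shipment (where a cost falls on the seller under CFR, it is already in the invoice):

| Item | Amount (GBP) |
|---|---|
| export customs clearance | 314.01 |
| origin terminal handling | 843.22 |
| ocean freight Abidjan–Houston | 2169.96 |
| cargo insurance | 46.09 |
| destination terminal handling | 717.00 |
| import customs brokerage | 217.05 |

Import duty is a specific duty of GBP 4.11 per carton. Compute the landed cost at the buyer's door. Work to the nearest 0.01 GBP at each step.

Total landed cost: GBP 191819.25

CFR: the seller pays costs through ocean freight to the destination port, but not insurance.
Already in the invoice (seller's account under CFR): export clearance, origin terminal, freight — exclude.
CIF value = CFR price + insurance = 186922.28 + 46.09 = 186968.37
Import duty = 953 × 4.11 = 3916.83
Buyer bears: insurance 46.09 + destination terminal 717.00 + brokerage 217.05 + duty 3916.83 = 4896.97
Landed cost = invoice 186922.28 + 4896.97 = 191819.25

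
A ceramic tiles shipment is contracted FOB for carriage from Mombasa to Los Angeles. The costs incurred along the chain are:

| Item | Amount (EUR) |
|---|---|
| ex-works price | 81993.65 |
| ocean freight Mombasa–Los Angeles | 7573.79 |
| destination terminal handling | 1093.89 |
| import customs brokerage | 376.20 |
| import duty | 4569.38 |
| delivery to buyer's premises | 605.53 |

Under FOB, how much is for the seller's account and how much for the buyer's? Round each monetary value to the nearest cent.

Seller: EUR 81993.65; buyer: EUR 14218.79

FOB: the seller bears costs until goods are on board at the origin port; the buyer bears freight, insurance and all costs thereafter.
Seller's account: goods 81993.65 = 81993.65
Buyer's account: freight 7573.79 + destination terminal 1093.89 + brokerage 376.20 + duty 4569.38 + delivery 605.53 = 14218.79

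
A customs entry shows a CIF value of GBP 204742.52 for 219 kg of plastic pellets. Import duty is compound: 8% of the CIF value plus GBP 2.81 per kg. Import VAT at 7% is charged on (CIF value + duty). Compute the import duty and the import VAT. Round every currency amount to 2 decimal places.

Ad valorem component: 204742.52 × 8% = 16379.40
Specific component: 219 × 2.81 = 615.39
Import duty = 16379.40 + 615.39 = 16994.79
VAT base = CIF + duty = 204742.52 + 16994.79 = 221737.31
Import VAT = 221737.31 × 7% = 15521.61

Import duty: GBP 16994.79; import VAT: GBP 15521.61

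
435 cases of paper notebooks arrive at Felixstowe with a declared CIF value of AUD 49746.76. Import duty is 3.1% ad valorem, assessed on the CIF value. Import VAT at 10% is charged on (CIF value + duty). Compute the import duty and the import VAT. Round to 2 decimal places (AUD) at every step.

Import duty: AUD 1542.15; import VAT: AUD 5128.89

Import duty = 49746.76 × 3.1% = 1542.15
VAT base = CIF + duty = 49746.76 + 1542.15 = 51288.91
Import VAT = 51288.91 × 10% = 5128.89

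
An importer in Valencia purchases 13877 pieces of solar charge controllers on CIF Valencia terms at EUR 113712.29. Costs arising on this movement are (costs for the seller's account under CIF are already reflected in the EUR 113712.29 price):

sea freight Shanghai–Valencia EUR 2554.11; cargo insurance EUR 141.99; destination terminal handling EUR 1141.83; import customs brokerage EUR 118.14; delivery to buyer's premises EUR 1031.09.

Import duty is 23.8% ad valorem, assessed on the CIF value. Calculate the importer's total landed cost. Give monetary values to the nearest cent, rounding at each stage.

CIF: the seller pays costs through ocean freight and marine insurance to the destination port.
Already in the invoice (seller's account under CIF): freight, insurance — exclude.
The CIF price already equals the CIF value: 113712.29
Import duty = 113712.29 × 23.8% = 27063.53
Buyer bears: destination terminal 1141.83 + brokerage 118.14 + delivery 1031.09 + duty 27063.53 = 29354.59
Landed cost = invoice 113712.29 + 29354.59 = 143066.88

Total landed cost: EUR 143066.88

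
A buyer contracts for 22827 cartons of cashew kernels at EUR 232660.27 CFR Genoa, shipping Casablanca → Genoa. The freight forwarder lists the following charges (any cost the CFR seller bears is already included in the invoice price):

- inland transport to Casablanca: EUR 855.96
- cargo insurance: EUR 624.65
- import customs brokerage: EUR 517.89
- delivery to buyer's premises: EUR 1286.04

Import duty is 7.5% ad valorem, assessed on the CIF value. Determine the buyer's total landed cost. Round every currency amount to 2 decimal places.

CFR: the seller pays costs through ocean freight to the destination port, but not insurance.
Already in the invoice (seller's account under CFR): inland to port — exclude.
CIF value = CFR price + insurance = 232660.27 + 624.65 = 233284.92
Import duty = 233284.92 × 7.5% = 17496.37
Buyer bears: insurance 624.65 + brokerage 517.89 + delivery 1286.04 + duty 17496.37 = 19924.95
Landed cost = invoice 232660.27 + 19924.95 = 252585.22

Total landed cost: EUR 252585.22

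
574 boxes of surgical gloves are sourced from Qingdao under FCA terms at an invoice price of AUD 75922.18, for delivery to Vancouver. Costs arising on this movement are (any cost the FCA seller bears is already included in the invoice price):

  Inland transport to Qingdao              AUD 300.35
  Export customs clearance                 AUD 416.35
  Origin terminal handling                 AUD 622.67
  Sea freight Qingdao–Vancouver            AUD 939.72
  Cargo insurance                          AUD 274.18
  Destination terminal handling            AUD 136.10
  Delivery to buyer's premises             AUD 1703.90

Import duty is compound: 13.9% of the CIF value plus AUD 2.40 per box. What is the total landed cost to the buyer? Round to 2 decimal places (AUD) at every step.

Total landed cost: AUD 91784.82

FCA: the seller delivers export-cleared goods to the carrier; the buyer bears costs from that point.
Already in the invoice (seller's account under FCA): inland to port, export clearance — exclude.
CIF value = FCA price + origin terminal + freight + insurance = 75922.18 + 622.67 + 939.72 + 274.18 = 77758.75
Ad valorem component: 77758.75 × 13.9% = 10808.47
Specific component: 574 × 2.40 = 1377.60
Import duty = 10808.47 + 1377.60 = 12186.07
Buyer bears: origin terminal 622.67 + freight 939.72 + insurance 274.18 + destination terminal 136.10 + delivery 1703.90 + duty 12186.07 = 15862.64
Landed cost = invoice 75922.18 + 15862.64 = 91784.82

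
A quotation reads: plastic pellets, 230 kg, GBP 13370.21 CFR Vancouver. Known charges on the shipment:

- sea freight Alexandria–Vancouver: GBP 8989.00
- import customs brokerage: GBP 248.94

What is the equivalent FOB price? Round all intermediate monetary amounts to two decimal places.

FOB price: GBP 4381.21

Not relevant to the conversion: brokerage — on the buyer under both terms; not part of either seller's price.
From CFR to FOB, the seller no longer bears: freight.
FOB price = 13370.21 − 8989.00 = 4381.21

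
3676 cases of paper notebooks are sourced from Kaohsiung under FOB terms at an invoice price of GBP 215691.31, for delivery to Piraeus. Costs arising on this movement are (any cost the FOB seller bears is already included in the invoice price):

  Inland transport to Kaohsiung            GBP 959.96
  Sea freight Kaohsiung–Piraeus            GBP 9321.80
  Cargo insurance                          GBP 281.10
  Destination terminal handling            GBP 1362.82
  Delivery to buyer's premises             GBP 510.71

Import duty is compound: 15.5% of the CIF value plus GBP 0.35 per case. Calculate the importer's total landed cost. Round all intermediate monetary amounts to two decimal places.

Total landed cost: GBP 263374.94

FOB: the seller bears costs until goods are on board at the origin port; the buyer bears freight, insurance and all costs thereafter.
Already in the invoice (seller's account under FOB): inland to port — exclude.
CIF value = FOB price + freight + insurance = 215691.31 + 9321.80 + 281.10 = 225294.21
Ad valorem component: 225294.21 × 15.5% = 34920.60
Specific component: 3676 × 0.35 = 1286.60
Import duty = 34920.60 + 1286.60 = 36207.20
Buyer bears: freight 9321.80 + insurance 281.10 + destination terminal 1362.82 + delivery 510.71 + duty 36207.20 = 47683.63
Landed cost = invoice 215691.31 + 47683.63 = 263374.94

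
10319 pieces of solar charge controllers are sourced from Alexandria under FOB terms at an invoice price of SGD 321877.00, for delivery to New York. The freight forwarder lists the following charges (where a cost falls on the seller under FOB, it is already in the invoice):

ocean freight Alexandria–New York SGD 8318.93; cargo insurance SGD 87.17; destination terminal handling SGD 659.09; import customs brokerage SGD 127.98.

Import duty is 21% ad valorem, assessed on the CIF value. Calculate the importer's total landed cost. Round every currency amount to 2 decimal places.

FOB: the seller bears costs until goods are on board at the origin port; the buyer bears freight, insurance and all costs thereafter.
CIF value = FOB price + freight + insurance = 321877.00 + 8318.93 + 87.17 = 330283.10
Import duty = 330283.10 × 21% = 69359.45
Buyer bears: freight 8318.93 + insurance 87.17 + destination terminal 659.09 + brokerage 127.98 + duty 69359.45 = 78552.62
Landed cost = invoice 321877.00 + 78552.62 = 400429.62

Total landed cost: SGD 400429.62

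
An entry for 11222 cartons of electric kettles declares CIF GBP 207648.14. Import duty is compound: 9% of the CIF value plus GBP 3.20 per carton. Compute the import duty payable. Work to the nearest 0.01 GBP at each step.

Import duty: GBP 54598.73

Ad valorem component: 207648.14 × 9% = 18688.33
Specific component: 11222 × 3.20 = 35910.40
Import duty = 18688.33 + 35910.40 = 54598.73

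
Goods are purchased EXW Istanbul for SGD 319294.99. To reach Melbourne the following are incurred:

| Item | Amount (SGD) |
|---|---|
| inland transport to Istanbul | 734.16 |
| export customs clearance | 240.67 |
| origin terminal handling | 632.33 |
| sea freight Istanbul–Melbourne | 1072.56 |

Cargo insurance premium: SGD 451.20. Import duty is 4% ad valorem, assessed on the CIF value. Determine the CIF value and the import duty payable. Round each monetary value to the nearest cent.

CIF = EXW price + pre-shipment costs + freight + insurance
CIF = 319294.99 + 734.16 + 240.67 + 632.33 + 1072.56 + 451.20 = 322425.91
Import duty = 322425.91 × 4% = 12897.04

CIF value: SGD 322425.91; import duty: SGD 12897.04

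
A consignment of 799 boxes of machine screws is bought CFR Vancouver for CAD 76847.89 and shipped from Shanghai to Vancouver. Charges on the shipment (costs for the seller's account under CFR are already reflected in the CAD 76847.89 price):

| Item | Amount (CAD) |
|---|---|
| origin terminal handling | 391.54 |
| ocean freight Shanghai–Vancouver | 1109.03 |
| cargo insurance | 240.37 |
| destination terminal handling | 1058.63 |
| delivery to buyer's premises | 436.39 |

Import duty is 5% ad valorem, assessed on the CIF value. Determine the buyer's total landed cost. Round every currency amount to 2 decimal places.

CFR: the seller pays costs through ocean freight to the destination port, but not insurance.
Already in the invoice (seller's account under CFR): origin terminal, freight — exclude.
CIF value = CFR price + insurance = 76847.89 + 240.37 = 77088.26
Import duty = 77088.26 × 5% = 3854.41
Buyer bears: insurance 240.37 + destination terminal 1058.63 + delivery 436.39 + duty 3854.41 = 5589.80
Landed cost = invoice 76847.89 + 5589.80 = 82437.69

Total landed cost: CAD 82437.69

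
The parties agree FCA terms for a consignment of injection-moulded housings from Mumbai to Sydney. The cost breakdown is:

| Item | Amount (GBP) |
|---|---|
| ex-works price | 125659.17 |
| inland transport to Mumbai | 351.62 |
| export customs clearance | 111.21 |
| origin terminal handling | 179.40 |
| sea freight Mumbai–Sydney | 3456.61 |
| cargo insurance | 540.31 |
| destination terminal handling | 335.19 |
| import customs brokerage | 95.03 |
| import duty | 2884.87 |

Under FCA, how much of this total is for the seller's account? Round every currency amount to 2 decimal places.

FCA: the seller delivers export-cleared goods to the carrier; the buyer bears costs from that point.
Seller's account: goods 125659.17 + inland to port 351.62 + export clearance 111.21 = 126122.00
Buyer's account: origin terminal 179.40 + freight 3456.61 + insurance 540.31 + destination terminal 335.19 + brokerage 95.03 + duty 2884.87 = 7491.41

Seller's account: GBP 126122.00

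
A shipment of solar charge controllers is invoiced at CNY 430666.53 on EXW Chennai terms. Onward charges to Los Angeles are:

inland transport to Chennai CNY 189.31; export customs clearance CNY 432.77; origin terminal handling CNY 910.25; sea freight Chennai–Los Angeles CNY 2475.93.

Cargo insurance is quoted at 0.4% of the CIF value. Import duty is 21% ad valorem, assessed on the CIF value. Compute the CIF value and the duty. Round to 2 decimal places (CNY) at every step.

CIF value: CNY 436420.47; import duty: CNY 91648.30

Let C be the CIF value. C = EXW price + pre-shipment costs + freight + 0.4% × C
C − 0.4% × C = 430666.53 + 189.31 + 432.77 + 910.25 + 2475.93
0.996 × C = 434674.79
C = 434674.79 / 0.996 = 436420.47
Insurance premium = 0.4% × 436420.47 = 1745.68
Import duty = 436420.47 × 21% = 91648.30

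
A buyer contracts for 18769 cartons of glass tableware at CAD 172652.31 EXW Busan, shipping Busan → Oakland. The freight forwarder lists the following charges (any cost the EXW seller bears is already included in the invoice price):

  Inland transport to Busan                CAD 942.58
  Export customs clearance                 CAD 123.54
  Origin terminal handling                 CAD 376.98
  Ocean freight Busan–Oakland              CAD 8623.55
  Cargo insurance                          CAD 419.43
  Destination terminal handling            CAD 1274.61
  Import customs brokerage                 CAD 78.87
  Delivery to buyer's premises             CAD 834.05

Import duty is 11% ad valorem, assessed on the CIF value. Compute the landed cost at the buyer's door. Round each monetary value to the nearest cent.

EXW: the seller makes goods available at their premises; the buyer bears all onward costs.
CIF value = EXW price + inland to port + export clearance + origin terminal + freight + insurance = 172652.31 + 942.58 + 123.54 + 376.98 + 8623.55 + 419.43 = 183138.39
Import duty = 183138.39 × 11% = 20145.22
Buyer bears: inland to port 942.58 + export clearance 123.54 + origin terminal 376.98 + freight 8623.55 + insurance 419.43 + destination terminal 1274.61 + brokerage 78.87 + delivery 834.05 + duty 20145.22 = 32818.83
Landed cost = invoice 172652.31 + 32818.83 = 205471.14

Total landed cost: CAD 205471.14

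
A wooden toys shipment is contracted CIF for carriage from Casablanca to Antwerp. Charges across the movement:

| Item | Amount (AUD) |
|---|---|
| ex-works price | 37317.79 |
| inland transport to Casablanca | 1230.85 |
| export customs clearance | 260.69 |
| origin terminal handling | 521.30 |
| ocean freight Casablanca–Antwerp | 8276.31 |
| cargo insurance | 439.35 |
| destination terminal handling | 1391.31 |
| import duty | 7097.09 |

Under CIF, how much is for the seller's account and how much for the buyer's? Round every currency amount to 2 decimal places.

CIF: the seller pays costs through ocean freight and marine insurance to the destination port.
Seller's account: goods 37317.79 + inland to port 1230.85 + export clearance 260.69 + origin terminal 521.30 + freight 8276.31 + insurance 439.35 = 48046.29
Buyer's account: destination terminal 1391.31 + duty 7097.09 = 8488.40

Seller: AUD 48046.29; buyer: AUD 8488.40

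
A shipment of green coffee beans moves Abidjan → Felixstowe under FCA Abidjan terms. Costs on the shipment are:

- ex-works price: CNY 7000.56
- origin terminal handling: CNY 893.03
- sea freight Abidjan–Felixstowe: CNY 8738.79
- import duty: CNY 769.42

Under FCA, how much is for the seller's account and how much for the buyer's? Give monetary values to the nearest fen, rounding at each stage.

FCA: the seller delivers export-cleared goods to the carrier; the buyer bears costs from that point.
Seller's account: goods 7000.56 = 7000.56
Buyer's account: origin terminal 893.03 + freight 8738.79 + duty 769.42 = 10401.24

Seller: CNY 7000.56; buyer: CNY 10401.24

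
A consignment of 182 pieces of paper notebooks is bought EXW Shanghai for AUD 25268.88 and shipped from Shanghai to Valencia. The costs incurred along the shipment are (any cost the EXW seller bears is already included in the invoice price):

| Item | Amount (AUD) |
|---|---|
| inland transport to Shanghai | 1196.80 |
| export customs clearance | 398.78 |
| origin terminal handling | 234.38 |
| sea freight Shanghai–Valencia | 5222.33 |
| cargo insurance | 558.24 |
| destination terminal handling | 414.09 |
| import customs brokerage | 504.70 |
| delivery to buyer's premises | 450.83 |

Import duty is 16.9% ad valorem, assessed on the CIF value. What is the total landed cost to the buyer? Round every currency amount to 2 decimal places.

Total landed cost: AUD 39805.65

EXW: the seller makes goods available at their premises; the buyer bears all onward costs.
CIF value = EXW price + inland to port + export clearance + origin terminal + freight + insurance = 25268.88 + 1196.80 + 398.78 + 234.38 + 5222.33 + 558.24 = 32879.41
Import duty = 32879.41 × 16.9% = 5556.62
Buyer bears: inland to port 1196.80 + export clearance 398.78 + origin terminal 234.38 + freight 5222.33 + insurance 558.24 + destination terminal 414.09 + brokerage 504.70 + delivery 450.83 + duty 5556.62 = 14536.77
Landed cost = invoice 25268.88 + 14536.77 = 39805.65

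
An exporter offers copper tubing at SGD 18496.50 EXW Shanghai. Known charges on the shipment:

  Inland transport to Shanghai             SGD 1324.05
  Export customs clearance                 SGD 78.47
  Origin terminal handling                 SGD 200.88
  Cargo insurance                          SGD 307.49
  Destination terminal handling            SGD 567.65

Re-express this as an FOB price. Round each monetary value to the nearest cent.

FOB price: SGD 20099.90

Not relevant to the conversion: insurance, destination terminal — on the buyer under both terms; not part of either seller's price.
From EXW to FOB, the seller additionally bears: inland to port, export clearance, origin terminal.
FOB price = 18496.50 + 1324.05 + 78.47 + 200.88 = 20099.90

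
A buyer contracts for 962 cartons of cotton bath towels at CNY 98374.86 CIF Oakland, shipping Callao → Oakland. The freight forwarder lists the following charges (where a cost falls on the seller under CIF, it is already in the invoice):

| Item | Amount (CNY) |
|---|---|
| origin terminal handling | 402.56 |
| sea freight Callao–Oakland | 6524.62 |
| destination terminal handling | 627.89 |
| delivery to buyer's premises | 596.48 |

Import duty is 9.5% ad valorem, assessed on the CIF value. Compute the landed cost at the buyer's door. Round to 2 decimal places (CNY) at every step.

CIF: the seller pays costs through ocean freight and marine insurance to the destination port.
Already in the invoice (seller's account under CIF): origin terminal, freight — exclude.
The CIF price already equals the CIF value: 98374.86
Import duty = 98374.86 × 9.5% = 9345.61
Buyer bears: destination terminal 627.89 + delivery 596.48 + duty 9345.61 = 10569.98
Landed cost = invoice 98374.86 + 10569.98 = 108944.84

Total landed cost: CNY 108944.84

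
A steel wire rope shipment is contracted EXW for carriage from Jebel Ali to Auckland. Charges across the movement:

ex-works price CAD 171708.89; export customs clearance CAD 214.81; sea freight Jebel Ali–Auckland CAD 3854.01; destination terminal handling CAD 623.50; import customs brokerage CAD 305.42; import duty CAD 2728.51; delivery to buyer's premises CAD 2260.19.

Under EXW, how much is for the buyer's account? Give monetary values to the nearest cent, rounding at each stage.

Buyer's account: CAD 9986.44

EXW: the seller makes goods available at their premises; the buyer bears all onward costs.
Seller's account: goods 171708.89 = 171708.89
Buyer's account: export clearance 214.81 + freight 3854.01 + destination terminal 623.50 + brokerage 305.42 + duty 2728.51 + delivery 2260.19 = 9986.44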